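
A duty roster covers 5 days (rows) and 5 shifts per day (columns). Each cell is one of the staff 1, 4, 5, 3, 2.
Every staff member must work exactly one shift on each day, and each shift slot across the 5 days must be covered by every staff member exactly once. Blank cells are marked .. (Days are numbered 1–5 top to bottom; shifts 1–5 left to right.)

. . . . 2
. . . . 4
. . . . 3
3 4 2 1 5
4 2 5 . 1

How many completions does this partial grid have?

Day 1, shift 1: eliminating its day and shift leaves {1, 5}.
Day 1, shift 2: eliminating its day and shift leaves {1, 5, 3}.
Day 1, shift 3: eliminating its day and shift leaves {1, 4, 3}.
Day 1, shift 4: eliminating its day and shift leaves {4, 5, 3}.
Day 2, shift 1: eliminating its day and shift leaves {1, 5, 2}.
Day 2, shift 2: eliminating its day and shift leaves {1, 5, 3}.
Day 2, shift 3: eliminating its day and shift leaves {1, 3}.
Day 2, shift 4: eliminating its day and shift leaves {5, 3, 2}.
Day 3, shift 1: eliminating its day and shift leaves {1, 5, 2}.
Day 3, shift 2: eliminating its day and shift leaves {1, 5}.
Day 3, shift 3: eliminating its day and shift leaves {1, 4}.
Day 3, shift 4: eliminating its day and shift leaves {4, 5, 2}.
Day 5, shift 4: eliminating its day and shift leaves {3}.
Enumerating the assignments across these blanks that avoid any day or shift repeat gives 6 completions.

6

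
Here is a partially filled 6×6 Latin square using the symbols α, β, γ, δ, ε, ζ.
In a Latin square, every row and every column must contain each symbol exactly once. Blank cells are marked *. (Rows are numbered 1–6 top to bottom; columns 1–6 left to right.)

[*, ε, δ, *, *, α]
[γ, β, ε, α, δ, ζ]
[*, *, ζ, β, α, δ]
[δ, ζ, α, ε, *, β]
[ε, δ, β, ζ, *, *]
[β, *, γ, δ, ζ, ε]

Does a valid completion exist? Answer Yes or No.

Row 3, column 1: row 3 together with column 1 already contain {α, β, γ, δ, ε, ζ} — every symbol — so nothing can go there. The grid has no valid completion.

No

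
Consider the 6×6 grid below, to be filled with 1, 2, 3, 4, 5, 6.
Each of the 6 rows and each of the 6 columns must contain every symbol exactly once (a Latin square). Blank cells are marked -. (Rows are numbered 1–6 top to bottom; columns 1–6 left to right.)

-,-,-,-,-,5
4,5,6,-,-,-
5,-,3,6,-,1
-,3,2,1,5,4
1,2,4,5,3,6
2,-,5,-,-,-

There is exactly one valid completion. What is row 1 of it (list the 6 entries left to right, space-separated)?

Row 1, column 3: row 1 has {5} and column 3 has {2, 3, 4, 5, 6}, leaving only 1.
Row 3, column 2: row 3 has {1, 3, 5, 6} and column 2 has {2, 3, 5}, leaving only 4.
Row 1, column 2: row 1 has {1, 5} and column 2 has {2, 3, 4, 5}, leaving only 6.
Row 1, column 1: row 1 has {1, 5, 6} and column 1 has {1, 2, 4, 5}, leaving only 3.
Row 3, column 5: row 3 has {1, 3, 4, 5, 6} and column 5 has {3, 5}, leaving only 2.
Row 1, column 5: row 1 has {1, 3, 5, 6} and column 5 has {2, 3, 5}, leaving only 4.
Row 1, column 4: row 1 has {1, 3, 4, 5, 6} and column 4 has {1, 5, 6}, leaving only 2.
So row 1 reads: 3 6 1 2 4 5.

3 6 1 2 4 5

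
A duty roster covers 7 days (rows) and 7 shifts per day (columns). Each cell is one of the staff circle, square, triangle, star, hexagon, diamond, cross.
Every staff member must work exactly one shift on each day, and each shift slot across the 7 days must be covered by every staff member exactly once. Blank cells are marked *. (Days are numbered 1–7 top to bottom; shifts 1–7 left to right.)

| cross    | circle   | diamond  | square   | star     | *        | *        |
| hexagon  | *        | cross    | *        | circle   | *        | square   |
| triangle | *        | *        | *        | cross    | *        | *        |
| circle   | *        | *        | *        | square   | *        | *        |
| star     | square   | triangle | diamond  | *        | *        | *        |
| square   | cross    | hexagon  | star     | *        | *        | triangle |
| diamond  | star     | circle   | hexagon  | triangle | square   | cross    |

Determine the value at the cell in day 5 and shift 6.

Day 1, shift 7: day 1 has {circle, square, star, diamond, cross} and shift 7 has {square, triangle, cross}, leaving only hexagon.
Day 1, shift 6: day 1 has {circle, square, star, hexagon, diamond, cross} and shift 6 has {square}, leaving only triangle.
Day 2, shift 4: day 2 has {circle, square, hexagon, cross} and shift 4 has {square, star, hexagon, diamond}, leaving only triangle.
Day 2, shift 2: day 2 has {circle, square, triangle, hexagon, cross} and shift 2 has {circle, square, star, cross}, leaving only diamond.
Day 2, shift 6: day 2 has {circle, square, triangle, hexagon, diamond, cross} and shift 6 has {square, triangle}, leaving only star.
Day 3, shift 2: day 3 has {triangle, cross} and shift 2 has {circle, square, star, diamond, cross}, leaving only hexagon.
Day 3, shift 4: day 3 has {triangle, hexagon, cross} and shift 4 has {square, triangle, star, hexagon, diamond}, leaving only circle.
Day 3, shift 6: day 3 has {circle, triangle, hexagon, cross} and shift 6 has {square, triangle, star}, leaving only diamond.
Day 3, shift 7: day 3 has {circle, triangle, hexagon, diamond, cross} and shift 7 has {square, triangle, hexagon, cross}, leaving only star.
Day 3, shift 3: day 3 has {circle, triangle, star, hexagon, diamond, cross} and shift 3 has {circle, triangle, hexagon, diamond, cross}, leaving only square.
Day 4, shift 2: day 4 has {circle, square} and shift 2 has {circle, square, star, hexagon, diamond, cross}, leaving only triangle.
Day 4, shift 3: day 4 has {circle, square, triangle} and shift 3 has {circle, square, triangle, hexagon, diamond, cross}, leaving only star.
Day 4, shift 4: day 4 has {circle, square, triangle, star} and shift 4 has {circle, square, triangle, star, hexagon, diamond}, leaving only cross.
Day 4, shift 6: day 4 has {circle, square, triangle, star, cross} and shift 6 has {square, triangle, star, diamond}, leaving only hexagon.
Day 4, shift 7: day 4 has {circle, square, triangle, star, hexagon, cross} and shift 7 has {square, triangle, star, hexagon, cross}, leaving only diamond.
Day 5, shift 5: day 5 has {square, triangle, star, diamond} and shift 5 has {circle, square, triangle, star, cross}, leaving only hexagon.
Day 5, shift 7: day 5 has {square, triangle, star, hexagon, diamond} and shift 7 has {square, triangle, star, hexagon, diamond, cross}, leaving only circle.
Day 5 already has {circle, square, triangle, star, hexagon, diamond} and shift 6 already has {square, triangle, star, hexagon, diamond}, so day 5, shift 6 must be cross.

cross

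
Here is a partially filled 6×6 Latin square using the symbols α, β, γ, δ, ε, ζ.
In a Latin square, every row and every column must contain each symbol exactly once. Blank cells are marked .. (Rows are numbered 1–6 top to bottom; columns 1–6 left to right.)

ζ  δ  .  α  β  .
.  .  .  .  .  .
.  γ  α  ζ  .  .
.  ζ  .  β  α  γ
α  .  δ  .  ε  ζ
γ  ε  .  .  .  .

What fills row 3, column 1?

Row 1, column 6: row 1 has {α, β, δ, ζ} and column 6 has {γ, ζ}, leaving only ε.
Row 1, column 3: row 1 has {α, β, δ, ε, ζ} and column 3 has {α, δ}, leaving only γ.
Row 3, column 5: row 3 has {α, γ, ζ} and column 5 has {α, β, ε}, leaving only δ.
Row 3, column 6: row 3 has {α, γ, δ, ζ} and column 6 has {γ, ε, ζ}, leaving only β.
Row 3 already has {α, β, γ, δ, ζ} and column 1 already has {α, γ, ζ}, so row 3, column 1 must be ε.

ε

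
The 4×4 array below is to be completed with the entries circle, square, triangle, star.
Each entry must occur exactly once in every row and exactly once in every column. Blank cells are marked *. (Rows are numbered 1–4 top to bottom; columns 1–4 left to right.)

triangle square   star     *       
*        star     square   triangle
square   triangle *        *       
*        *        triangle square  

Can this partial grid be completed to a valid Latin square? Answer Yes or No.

Yes

No row or column among the givens repeats a symbol, and propagating forced cells runs into no contradiction.
One valid completion exists (for instance, triangle square star circle / circle star square triangle / square triangle circle star / star circle triangle square).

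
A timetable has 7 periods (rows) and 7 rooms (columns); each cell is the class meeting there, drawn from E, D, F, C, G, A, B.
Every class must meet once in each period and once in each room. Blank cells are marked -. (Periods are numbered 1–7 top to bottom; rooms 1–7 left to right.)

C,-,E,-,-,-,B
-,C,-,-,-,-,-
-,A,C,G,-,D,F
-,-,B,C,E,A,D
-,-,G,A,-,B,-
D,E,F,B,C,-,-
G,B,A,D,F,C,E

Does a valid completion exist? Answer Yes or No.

Period 1, room 4: period 1 has {E, C, B} and room 4 has {D, C, G, A, B}, so it must be F.
Period 1, room 6: period 1 has {E, F, C, B} and room 6 has {D, C, A, B}, so it must be G.
Now period 6, room 6: period 6 together with room 6 already contain {E, D, F, C, G, A, B} — every symbol — so nothing can go there. The grid has no valid completion.

No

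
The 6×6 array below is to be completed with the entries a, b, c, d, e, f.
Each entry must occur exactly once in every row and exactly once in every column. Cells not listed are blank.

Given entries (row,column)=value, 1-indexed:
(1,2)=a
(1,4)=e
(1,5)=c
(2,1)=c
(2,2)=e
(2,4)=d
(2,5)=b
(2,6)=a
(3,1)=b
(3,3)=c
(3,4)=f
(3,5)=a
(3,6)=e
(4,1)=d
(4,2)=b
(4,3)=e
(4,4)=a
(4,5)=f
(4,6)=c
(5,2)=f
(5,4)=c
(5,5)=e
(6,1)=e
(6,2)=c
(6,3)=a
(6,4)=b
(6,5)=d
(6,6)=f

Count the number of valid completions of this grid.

2

Row 1, column 1: eliminating its row and column leaves {f}.
Row 1, column 3: eliminating its row and column leaves {b, d, f}.
Row 1, column 6: eliminating its row and column leaves {b, d}.
Row 2, column 3: eliminating its row and column leaves {f}.
Row 3, column 2: eliminating its row and column leaves {d}.
Row 5, column 1: eliminating its row and column leaves {a}.
Row 5, column 3: eliminating its row and column leaves {b, d}.
Row 5, column 6: eliminating its row and column leaves {b, d}.
Enumerating the assignments across these blanks that avoid any row or column repeat gives 2 completions.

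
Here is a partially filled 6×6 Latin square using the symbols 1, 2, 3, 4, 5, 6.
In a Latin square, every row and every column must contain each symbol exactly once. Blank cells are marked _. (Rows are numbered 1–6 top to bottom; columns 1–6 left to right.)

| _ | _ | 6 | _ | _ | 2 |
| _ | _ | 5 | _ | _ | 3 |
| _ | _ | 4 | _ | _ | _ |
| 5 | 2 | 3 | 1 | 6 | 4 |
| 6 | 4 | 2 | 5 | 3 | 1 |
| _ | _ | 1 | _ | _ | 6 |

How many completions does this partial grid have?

Row 1, column 1: eliminating its row and column leaves {1, 3, 4}.
Row 1, column 2: eliminating its row and column leaves {1, 3, 5}.
Row 1, column 4: eliminating its row and column leaves {3, 4}.
Row 1, column 5: eliminating its row and column leaves {1, 4, 5}.
Row 2, column 1: eliminating its row and column leaves {1, 2, 4}.
Row 2, column 2: eliminating its row and column leaves {1, 6}.
Row 2, column 4: eliminating its row and column leaves {2, 4, 6}.
Row 2, column 5: eliminating its row and column leaves {1, 2, 4}.
Row 3, column 1: eliminating its row and column leaves {1, 2, 3}.
Row 3, column 2: eliminating its row and column leaves {1, 3, 5, 6}.
Row 3, column 4: eliminating its row and column leaves {2, 3, 6}.
Row 3, column 5: eliminating its row and column leaves {1, 2, 5}.
Row 3, column 6: eliminating its row and column leaves {5}.
Row 6, column 1: eliminating its row and column leaves {2, 3, 4}.
Row 6, column 2: eliminating its row and column leaves {3, 5}.
Row 6, column 4: eliminating its row and column leaves {2, 3, 4}.
Row 6, column 5: eliminating its row and column leaves {2, 4, 5}.
Enumerating the assignments across these blanks that avoid any row or column repeat gives 14 completions.

14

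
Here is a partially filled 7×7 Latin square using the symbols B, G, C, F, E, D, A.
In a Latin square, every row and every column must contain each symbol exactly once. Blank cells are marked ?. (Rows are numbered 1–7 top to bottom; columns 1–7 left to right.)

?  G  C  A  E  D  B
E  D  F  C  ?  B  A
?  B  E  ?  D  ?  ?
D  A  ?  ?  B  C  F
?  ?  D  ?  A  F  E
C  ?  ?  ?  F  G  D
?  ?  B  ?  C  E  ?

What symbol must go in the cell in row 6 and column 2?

E

Row 6 already has {G, C, F, D} and column 2 already has {B, G, D, A}, so row 6, column 2 must be E.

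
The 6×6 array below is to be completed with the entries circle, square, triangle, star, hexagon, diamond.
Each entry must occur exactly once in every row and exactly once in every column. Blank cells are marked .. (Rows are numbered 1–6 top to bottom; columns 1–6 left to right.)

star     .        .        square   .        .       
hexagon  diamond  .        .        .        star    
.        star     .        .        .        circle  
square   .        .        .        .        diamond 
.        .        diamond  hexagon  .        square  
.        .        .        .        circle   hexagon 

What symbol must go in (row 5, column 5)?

Row 1, column 6: row 1 has {square, star} and column 6 has {circle, square, star, hexagon, diamond}, leaving only triangle.
Row 5, column 5 is narrowed to {triangle, star}.
If it were triangle, then row 5, column 2 would be left with no valid symbol.
So row 5, column 5 must be star.

star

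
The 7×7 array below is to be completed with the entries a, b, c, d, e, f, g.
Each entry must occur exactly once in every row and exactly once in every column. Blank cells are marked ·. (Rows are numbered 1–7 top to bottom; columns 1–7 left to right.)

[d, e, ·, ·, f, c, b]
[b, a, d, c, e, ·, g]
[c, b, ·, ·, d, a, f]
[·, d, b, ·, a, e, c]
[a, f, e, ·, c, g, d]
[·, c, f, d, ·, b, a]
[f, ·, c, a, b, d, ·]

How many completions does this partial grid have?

1

Row 1, column 3: eliminating its row and column leaves {a, g}.
Row 1, column 4: eliminating its row and column leaves {g}.
Row 2, column 6: eliminating its row and column leaves {f}.
Row 3, column 3: eliminating its row and column leaves {g}.
Row 3, column 4: eliminating its row and column leaves {e, g}.
Row 4, column 1: eliminating its row and column leaves {g}.
Row 4, column 4: eliminating its row and column leaves {f, g}.
Row 5, column 4: eliminating its row and column leaves {b}.
Row 6, column 1: eliminating its row and column leaves {e, g}.
Row 6, column 5: eliminating its row and column leaves {g}.
Row 7, column 2: eliminating its row and column leaves {g}.
Row 7, column 7: eliminating its row and column leaves {e}.
Only one assignment across all blanks avoids any row or column repeat, giving 1 completion.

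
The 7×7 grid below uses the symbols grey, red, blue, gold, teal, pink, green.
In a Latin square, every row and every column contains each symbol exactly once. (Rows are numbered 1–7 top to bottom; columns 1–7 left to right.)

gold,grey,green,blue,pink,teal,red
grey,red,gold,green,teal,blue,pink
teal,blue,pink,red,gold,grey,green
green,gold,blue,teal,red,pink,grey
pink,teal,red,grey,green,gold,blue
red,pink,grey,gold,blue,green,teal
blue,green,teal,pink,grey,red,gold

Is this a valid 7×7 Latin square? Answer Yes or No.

Each row is a permutation of the 7 symbols, and so is each column.

Yes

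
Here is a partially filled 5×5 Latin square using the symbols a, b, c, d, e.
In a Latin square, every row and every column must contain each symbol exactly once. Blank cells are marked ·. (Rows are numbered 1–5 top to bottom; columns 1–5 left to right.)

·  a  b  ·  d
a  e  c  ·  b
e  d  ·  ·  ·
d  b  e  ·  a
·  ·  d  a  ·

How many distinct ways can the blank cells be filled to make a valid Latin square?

Row 1, column 1: eliminating its row and column leaves {c}.
Row 1, column 4: eliminating its row and column leaves {c, e}.
Row 2, column 4: eliminating its row and column leaves {d}.
Row 3, column 3: eliminating its row and column leaves {a}.
Row 3, column 4: eliminating its row and column leaves {b, c}.
Row 3, column 5: eliminating its row and column leaves {c}.
Row 4, column 4: eliminating its row and column leaves {c}.
Row 5, column 1: eliminating its row and column leaves {b, c}.
Row 5, column 2: eliminating its row and column leaves {c}.
Row 5, column 5: eliminating its row and column leaves {c, e}.
Only one assignment across all blanks avoids any row or column repeat, giving 1 completion.

1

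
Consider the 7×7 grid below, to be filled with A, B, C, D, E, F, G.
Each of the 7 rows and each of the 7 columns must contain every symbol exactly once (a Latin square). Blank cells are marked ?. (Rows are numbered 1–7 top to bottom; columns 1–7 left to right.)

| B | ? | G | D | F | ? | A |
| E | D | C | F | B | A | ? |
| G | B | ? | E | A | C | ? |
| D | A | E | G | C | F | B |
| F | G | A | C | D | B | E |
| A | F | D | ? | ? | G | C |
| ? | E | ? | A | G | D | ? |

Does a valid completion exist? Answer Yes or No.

No row or column among the givens repeats a symbol, and propagating forced cells runs into no contradiction.
One valid completion exists (for instance, B C G D F E A / E D C F B A G / G B F E A C D / D A E G C F B / F G A C D B E / A F D B E G C / C E B A G D F).

Yes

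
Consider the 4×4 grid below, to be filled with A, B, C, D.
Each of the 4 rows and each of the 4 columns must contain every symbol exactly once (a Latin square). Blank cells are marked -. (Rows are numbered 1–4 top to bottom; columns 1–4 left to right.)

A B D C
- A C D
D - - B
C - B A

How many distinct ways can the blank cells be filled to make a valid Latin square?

Row 2, column 1: eliminating its row and column leaves {B}.
Row 3, column 2: eliminating its row and column leaves {C}.
Row 3, column 3: eliminating its row and column leaves {A}.
Row 4, column 2: eliminating its row and column leaves {D}.
Only one assignment across all blanks avoids any row or column repeat, giving 1 completion.

1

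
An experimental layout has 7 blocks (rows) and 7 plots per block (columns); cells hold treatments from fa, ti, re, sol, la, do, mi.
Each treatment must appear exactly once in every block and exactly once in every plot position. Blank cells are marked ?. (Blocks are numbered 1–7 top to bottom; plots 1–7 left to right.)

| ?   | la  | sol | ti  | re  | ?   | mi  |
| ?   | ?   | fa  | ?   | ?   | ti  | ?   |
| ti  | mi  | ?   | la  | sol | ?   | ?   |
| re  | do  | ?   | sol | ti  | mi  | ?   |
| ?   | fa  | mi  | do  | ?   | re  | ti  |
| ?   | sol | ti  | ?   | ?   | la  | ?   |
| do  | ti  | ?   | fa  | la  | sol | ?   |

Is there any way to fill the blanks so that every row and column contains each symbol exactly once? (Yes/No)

Block 5, plot 5: block 5 together with plot 5 already contain {fa, ti, re, sol, la, do, mi} — every symbol — so nothing can go there. The grid has no valid completion.

No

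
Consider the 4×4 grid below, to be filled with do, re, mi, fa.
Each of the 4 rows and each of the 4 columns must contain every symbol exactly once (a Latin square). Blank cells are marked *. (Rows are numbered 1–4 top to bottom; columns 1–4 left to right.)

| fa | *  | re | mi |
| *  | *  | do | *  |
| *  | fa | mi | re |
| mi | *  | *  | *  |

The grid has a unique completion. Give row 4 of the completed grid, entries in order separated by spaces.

mi re fa do

Row 4, column 3: row 4 has {mi} and column 3 has {do, re, mi}, leaving only fa.
Row 4, column 4: row 4 has {mi, fa} and column 4 has {re, mi}, leaving only do.
Row 4, column 2: row 4 has {do, mi, fa} and column 2 has {fa}, leaving only re.
So row 4 reads: mi re fa do.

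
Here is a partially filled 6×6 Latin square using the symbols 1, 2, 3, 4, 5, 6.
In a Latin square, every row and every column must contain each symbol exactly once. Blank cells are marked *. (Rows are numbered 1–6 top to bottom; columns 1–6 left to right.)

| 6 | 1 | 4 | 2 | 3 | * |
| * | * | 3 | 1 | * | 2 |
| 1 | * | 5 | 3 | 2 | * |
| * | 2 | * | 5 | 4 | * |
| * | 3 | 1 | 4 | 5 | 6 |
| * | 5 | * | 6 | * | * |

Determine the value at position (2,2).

4

Row 1, column 6: row 1 has {1, 2, 3, 4, 6} and column 6 has {2, 6}, leaving only 5.
Row 2, column 5: row 2 has {1, 2, 3} and column 5 has {2, 3, 4, 5}, leaving only 6.
Row 2 already has {1, 2, 3, 6} and column 2 already has {1, 2, 3, 5}, so row 2, column 2 must be 4.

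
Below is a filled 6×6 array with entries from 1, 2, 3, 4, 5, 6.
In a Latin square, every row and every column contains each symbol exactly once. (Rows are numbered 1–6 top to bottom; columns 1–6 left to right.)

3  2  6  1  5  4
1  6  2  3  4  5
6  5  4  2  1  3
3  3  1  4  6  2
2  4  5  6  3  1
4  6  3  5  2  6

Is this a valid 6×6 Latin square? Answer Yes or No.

Row 4 contains 3 twice (at columns 1 and 2); row 6 is also not a permutation.

No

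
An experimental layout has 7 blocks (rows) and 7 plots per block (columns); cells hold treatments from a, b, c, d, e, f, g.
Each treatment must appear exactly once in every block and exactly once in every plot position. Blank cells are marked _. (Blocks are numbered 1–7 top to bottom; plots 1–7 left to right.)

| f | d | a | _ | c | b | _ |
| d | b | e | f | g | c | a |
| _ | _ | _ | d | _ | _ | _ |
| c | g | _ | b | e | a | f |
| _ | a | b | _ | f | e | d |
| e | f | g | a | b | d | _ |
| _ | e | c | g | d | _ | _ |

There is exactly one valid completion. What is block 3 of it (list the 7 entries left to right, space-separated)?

Block 3, plot 2: block 3 has {d} and plot 2 has {a, b, d, e, f, g}, leaving only c.
Block 3, plot 3: block 3 has {c, d} and plot 3 has {a, b, c, e, g}, leaving only f.
Block 3, plot 5: block 3 has {c, d, f} and plot 5 has {b, c, d, e, f, g}, leaving only a.
Block 3, plot 6: block 3 has {a, c, d, f} and plot 6 has {a, b, c, d, e}, leaving only g.
Block 3, plot 1: block 3 has {a, c, d, f, g} and plot 1 has {c, d, e, f}, leaving only b.
Block 3, plot 7: block 3 has {a, b, c, d, f, g} and plot 7 has {a, d, f}, leaving only e.
So block 3 reads: b c f d a g e.

b c f d a g e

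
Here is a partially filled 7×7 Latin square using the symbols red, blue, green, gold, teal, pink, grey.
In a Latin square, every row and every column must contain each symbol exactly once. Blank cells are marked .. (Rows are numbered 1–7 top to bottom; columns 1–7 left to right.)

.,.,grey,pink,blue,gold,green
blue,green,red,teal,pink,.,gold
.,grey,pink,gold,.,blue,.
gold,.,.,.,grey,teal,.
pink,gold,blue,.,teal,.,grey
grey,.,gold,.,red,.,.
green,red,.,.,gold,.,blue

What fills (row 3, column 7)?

red

Row 1, column 2: row 1 has {blue, green, gold, pink, grey} and column 2 has {red, green, gold, grey}, leaving only teal.
Row 1, column 1: row 1 has {blue, green, gold, teal, pink, grey} and column 1 has {blue, green, gold, pink, grey}, leaving only red.
Row 2, column 6: row 2 has {red, blue, green, gold, teal, pink} and column 6 has {blue, gold, teal}, leaving only grey.
Row 3, column 1: row 3 has {blue, gold, pink, grey} and column 1 has {red, blue, green, gold, pink, grey}, leaving only teal.
Row 3 already has {blue, gold, teal, pink, grey} and column 7 already has {blue, green, gold, grey}, so row 3, column 7 must be red.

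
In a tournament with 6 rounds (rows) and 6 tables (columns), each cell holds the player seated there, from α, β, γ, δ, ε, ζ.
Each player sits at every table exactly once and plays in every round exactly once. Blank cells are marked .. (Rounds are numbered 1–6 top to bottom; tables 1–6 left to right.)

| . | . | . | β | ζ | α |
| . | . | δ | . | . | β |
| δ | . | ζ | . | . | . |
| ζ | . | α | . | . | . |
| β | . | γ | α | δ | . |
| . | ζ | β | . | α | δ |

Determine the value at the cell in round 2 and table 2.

γ

Round 1, table 3: round 1 has {α, β, ζ} and table 3 has {α, β, γ, δ, ζ}, leaving only ε.
Round 1, table 1: round 1 has {α, β, ε, ζ} and table 1 has {β, δ, ζ}, leaving only γ.
Round 1, table 2: round 1 has {α, β, γ, ε, ζ} and table 2 has {ζ}, leaving only δ.
Round 5, table 2: round 5 has {α, β, γ, δ} and table 2 has {δ, ζ}, leaving only ε.
Round 5, table 6: round 5 has {α, β, γ, δ, ε} and table 6 has {α, β, δ}, leaving only ζ.
Round 6, table 1: round 6 has {α, β, δ, ζ} and table 1 has {β, γ, δ, ζ}, leaving only ε.
Round 2, table 1: round 2 has {β, δ} and table 1 has {β, γ, δ, ε, ζ}, leaving only α.
Round 2 already has {α, β, δ} and table 2 already has {δ, ε, ζ}, so round 2, table 2 must be γ.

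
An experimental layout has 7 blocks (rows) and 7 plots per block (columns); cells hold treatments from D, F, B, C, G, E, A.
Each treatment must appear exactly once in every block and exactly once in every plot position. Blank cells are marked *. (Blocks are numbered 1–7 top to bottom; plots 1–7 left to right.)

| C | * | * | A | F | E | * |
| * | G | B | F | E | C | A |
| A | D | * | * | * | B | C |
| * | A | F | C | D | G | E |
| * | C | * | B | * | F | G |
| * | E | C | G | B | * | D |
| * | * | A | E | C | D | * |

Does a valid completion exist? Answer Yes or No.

No

Block 3, plot 4: block 3 together with plot 4 already contain {D, F, B, C, G, E, A} — every symbol — so nothing can go there. The grid has no valid completion.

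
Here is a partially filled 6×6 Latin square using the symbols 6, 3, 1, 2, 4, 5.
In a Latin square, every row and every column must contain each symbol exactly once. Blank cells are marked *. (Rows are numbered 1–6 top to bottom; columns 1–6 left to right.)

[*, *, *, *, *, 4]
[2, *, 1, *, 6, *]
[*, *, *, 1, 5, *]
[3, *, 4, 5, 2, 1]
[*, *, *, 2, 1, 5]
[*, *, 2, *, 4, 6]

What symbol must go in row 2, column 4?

Row 1, column 5: row 1 has {4} and column 5 has {6, 1, 2, 4, 5}, leaving only 3.
Row 1, column 4: row 1 has {3, 4} and column 4 has {1, 2, 5}, leaving only 6.
Row 1, column 3: row 1 has {6, 3, 4} and column 3 has {1, 2, 4}, leaving only 5.
Row 1, column 1: row 1 has {6, 3, 4, 5} and column 1 has {3, 2}, leaving only 1.
Row 1, column 2: row 1 has {6, 3, 1, 4, 5} and column 2 has {}, leaving only 2.
Row 2, column 6: row 2 has {6, 1, 2} and column 6 has {6, 1, 4, 5}, leaving only 3.
Row 2 already has {6, 3, 1, 2} and column 4 already has {6, 1, 2, 5}, so row 2, column 4 must be 4.

4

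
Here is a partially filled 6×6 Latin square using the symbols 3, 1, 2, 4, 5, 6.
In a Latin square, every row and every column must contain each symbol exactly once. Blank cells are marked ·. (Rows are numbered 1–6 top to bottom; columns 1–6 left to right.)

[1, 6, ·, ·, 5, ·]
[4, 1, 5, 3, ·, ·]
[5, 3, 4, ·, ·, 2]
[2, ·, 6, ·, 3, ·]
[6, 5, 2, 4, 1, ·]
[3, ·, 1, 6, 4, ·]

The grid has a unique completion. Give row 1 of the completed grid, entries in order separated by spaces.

Row 1, column 3: row 1 has {1, 5, 6} and column 3 has {1, 2, 4, 5, 6}, leaving only 3.
Row 1, column 4: row 1 has {3, 1, 5, 6} and column 4 has {3, 4, 6}, leaving only 2.
Row 1, column 6: row 1 has {3, 1, 2, 5, 6} and column 6 has {2}, leaving only 4.
So row 1 reads: 1 6 3 2 5 4.

1 6 3 2 5 4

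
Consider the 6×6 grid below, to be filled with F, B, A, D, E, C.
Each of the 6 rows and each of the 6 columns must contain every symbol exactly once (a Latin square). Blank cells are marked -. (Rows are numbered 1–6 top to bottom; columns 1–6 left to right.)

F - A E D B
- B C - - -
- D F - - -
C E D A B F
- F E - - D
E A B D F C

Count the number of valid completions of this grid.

3

Row 1, column 2: eliminating its row and column leaves {C}.
Row 2, column 1: eliminating its row and column leaves {A, D}.
Row 2, column 4: eliminating its row and column leaves {F}.
Row 2, column 5: eliminating its row and column leaves {A, E}.
Row 2, column 6: eliminating its row and column leaves {A, E}.
Row 3, column 1: eliminating its row and column leaves {B, A}.
Row 3, column 4: eliminating its row and column leaves {B, C}.
Row 3, column 5: eliminating its row and column leaves {A, E, C}.
Row 3, column 6: eliminating its row and column leaves {A, E}.
Row 5, column 1: eliminating its row and column leaves {B, A}.
Row 5, column 4: eliminating its row and column leaves {B, C}.
Row 5, column 5: eliminating its row and column leaves {A, C}.
Enumerating the assignments across these blanks that avoid any row or column repeat gives 3 completions.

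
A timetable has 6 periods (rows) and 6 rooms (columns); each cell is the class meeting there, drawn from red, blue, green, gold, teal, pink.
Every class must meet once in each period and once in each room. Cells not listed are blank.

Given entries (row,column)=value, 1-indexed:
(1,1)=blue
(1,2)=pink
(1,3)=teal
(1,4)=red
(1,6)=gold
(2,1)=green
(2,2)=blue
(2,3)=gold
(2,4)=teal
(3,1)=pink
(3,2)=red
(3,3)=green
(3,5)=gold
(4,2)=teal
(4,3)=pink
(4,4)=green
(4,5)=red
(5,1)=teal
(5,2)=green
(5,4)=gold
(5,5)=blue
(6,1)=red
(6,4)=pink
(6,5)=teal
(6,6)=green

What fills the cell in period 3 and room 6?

teal

Period 1, room 5: period 1 has {red, blue, gold, teal, pink} and room 5 has {red, blue, gold, teal}, leaving only green.
Period 2, room 5: period 2 has {blue, green, gold, teal} and room 5 has {red, blue, green, gold, teal}, leaving only pink.
Period 2, room 6: period 2 has {blue, green, gold, teal, pink} and room 6 has {green, gold}, leaving only red.
Period 3, room 4: period 3 has {red, green, gold, pink} and room 4 has {red, green, gold, teal, pink}, leaving only blue.
Period 3 already has {red, blue, green, gold, pink} and room 6 already has {red, green, gold}, so period 3, room 6 must be teal.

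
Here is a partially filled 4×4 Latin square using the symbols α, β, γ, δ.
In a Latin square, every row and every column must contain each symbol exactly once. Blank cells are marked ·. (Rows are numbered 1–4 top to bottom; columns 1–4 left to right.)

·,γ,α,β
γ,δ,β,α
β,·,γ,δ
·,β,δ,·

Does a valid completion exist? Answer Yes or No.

No row or column among the givens repeats a symbol, and propagating forced cells runs into no contradiction.
One valid completion exists (for instance, δ γ α β / γ δ β α / β α γ δ / α β δ γ).

Yes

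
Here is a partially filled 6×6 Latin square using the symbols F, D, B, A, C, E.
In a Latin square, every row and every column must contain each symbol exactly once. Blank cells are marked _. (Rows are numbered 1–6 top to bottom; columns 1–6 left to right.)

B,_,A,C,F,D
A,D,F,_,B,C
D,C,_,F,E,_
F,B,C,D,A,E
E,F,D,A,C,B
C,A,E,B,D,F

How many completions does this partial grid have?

Row 1, column 2: eliminating its row and column leaves {E}.
Row 2, column 4: eliminating its row and column leaves {E}.
Row 3, column 3: eliminating its row and column leaves {B}.
Row 3, column 6: eliminating its row and column leaves {A}.
Only one assignment across all blanks avoids any row or column repeat, giving 1 completion.

1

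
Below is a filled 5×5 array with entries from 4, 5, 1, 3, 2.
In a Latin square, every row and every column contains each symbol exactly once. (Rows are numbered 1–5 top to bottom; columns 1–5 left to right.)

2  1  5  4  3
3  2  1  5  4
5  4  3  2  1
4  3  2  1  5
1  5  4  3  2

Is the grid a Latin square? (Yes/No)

Each row is a permutation of the 5 symbols, and so is each column.

Yes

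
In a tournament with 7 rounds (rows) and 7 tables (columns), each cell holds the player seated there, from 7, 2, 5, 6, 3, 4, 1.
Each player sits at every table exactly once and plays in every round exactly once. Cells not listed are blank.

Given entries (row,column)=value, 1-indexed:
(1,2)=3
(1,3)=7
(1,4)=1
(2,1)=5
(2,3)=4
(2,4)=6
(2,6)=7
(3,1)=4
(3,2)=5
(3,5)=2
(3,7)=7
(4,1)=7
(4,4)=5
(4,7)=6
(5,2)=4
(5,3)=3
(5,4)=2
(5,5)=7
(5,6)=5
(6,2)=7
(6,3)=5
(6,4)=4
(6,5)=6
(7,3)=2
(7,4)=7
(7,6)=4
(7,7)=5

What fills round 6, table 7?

Round 3, table 4: round 3 has {7, 2, 5, 4} and table 4 has {7, 2, 5, 6, 4, 1}, leaving only 3.
Round 4, table 3: round 4 has {7, 5, 6} and table 3 has {7, 2, 5, 3, 4}, leaving only 1.
Round 3, table 3: round 3 has {7, 2, 5, 3, 4} and table 3 has {7, 2, 5, 3, 4, 1}, leaving only 6.
Round 3, table 6: round 3 has {7, 2, 5, 6, 3, 4} and table 6 has {7, 5, 4}, leaving only 1.
Round 4, table 2: round 4 has {7, 5, 6, 1} and table 2 has {7, 5, 3, 4}, leaving only 2.
Round 2, table 2: round 2 has {7, 5, 6, 4} and table 2 has {7, 2, 5, 3, 4}, leaving only 1.
Round 2, table 5: round 2 has {7, 5, 6, 4, 1} and table 5 has {7, 2, 6}, leaving only 3.
Round 2, table 7: round 2 has {7, 5, 6, 3, 4, 1} and table 7 has {7, 5, 6}, leaving only 2.
Round 1, table 7: round 1 has {7, 3, 1} and table 7 has {7, 2, 5, 6}, leaving only 4.
Round 1, table 5: round 1 has {7, 3, 4, 1} and table 5 has {7, 2, 6, 3}, leaving only 5.
Round 4, table 5: round 4 has {7, 2, 5, 6, 1} and table 5 has {7, 2, 5, 6, 3}, leaving only 4.
Round 4, table 6: round 4 has {7, 2, 5, 6, 4, 1} and table 6 has {7, 5, 4, 1}, leaving only 3.
Round 5, table 7: round 5 has {7, 2, 5, 3, 4} and table 7 has {7, 2, 5, 6, 4}, leaving only 1.
Round 6 already has {7, 5, 6, 4} and table 7 already has {7, 2, 5, 6, 4, 1}, so round 6, table 7 must be 3.

3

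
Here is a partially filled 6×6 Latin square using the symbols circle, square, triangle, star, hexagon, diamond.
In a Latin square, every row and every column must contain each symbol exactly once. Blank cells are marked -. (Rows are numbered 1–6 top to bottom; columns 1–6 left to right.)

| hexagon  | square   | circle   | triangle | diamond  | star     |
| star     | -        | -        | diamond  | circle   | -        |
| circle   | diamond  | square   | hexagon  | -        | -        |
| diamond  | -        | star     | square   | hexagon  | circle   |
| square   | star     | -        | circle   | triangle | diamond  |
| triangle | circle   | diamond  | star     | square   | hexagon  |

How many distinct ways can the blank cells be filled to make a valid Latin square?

1

Row 2, column 2: eliminating its row and column leaves {triangle, hexagon}.
Row 2, column 3: eliminating its row and column leaves {triangle, hexagon}.
Row 2, column 6: eliminating its row and column leaves {square, triangle}.
Row 3, column 5: eliminating its row and column leaves {star}.
Row 3, column 6: eliminating its row and column leaves {triangle}.
Row 4, column 2: eliminating its row and column leaves {triangle}.
Row 5, column 3: eliminating its row and column leaves {hexagon}.
Only one assignment across all blanks avoids any row or column repeat, giving 1 completion.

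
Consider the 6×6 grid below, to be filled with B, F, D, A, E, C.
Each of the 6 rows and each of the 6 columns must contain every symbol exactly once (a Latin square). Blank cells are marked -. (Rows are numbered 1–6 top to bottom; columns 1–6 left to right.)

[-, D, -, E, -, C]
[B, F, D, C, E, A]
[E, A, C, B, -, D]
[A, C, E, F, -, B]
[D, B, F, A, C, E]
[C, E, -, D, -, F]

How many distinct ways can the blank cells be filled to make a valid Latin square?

Row 1, column 1: eliminating its row and column leaves {F}.
Row 1, column 3: eliminating its row and column leaves {B, A}.
Row 1, column 5: eliminating its row and column leaves {B, F, A}.
Row 3, column 5: eliminating its row and column leaves {F}.
Row 4, column 5: eliminating its row and column leaves {D}.
Row 6, column 3: eliminating its row and column leaves {B, A}.
Row 6, column 5: eliminating its row and column leaves {B, A}.
Enumerating the assignments across these blanks that avoid any row or column repeat gives 2 completions.

2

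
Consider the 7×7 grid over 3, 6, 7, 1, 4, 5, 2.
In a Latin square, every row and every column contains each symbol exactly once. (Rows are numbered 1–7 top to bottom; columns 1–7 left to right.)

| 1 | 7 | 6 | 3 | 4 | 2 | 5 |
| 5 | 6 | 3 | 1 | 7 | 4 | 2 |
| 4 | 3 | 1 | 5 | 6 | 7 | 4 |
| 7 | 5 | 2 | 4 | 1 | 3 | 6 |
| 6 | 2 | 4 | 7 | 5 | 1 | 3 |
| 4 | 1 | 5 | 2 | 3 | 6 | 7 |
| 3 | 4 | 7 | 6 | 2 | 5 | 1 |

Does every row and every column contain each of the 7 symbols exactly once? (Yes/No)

No

Row 3 contains 4 twice (at columns 1 and 7), so it is not a permutation.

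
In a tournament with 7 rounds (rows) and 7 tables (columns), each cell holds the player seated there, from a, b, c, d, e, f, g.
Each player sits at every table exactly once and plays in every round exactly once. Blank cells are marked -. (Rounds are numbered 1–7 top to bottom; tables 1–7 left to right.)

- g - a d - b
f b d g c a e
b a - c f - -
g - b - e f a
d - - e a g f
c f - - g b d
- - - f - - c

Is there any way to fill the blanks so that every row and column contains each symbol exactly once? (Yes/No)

Round 6, table 4: round 6 together with table 4 already contain {a, b, c, d, e, f, g} — every symbol — so nothing can go there. The grid has no valid completion.

No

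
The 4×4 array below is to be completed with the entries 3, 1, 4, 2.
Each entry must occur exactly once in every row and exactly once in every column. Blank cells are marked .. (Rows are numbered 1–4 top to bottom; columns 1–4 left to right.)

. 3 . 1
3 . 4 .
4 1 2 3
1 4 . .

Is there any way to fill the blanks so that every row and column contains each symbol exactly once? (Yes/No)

Row 1, column 3: row 1 together with column 3 already contain {3, 1, 4, 2} — every symbol — so nothing can go there. The grid has no valid completion.

No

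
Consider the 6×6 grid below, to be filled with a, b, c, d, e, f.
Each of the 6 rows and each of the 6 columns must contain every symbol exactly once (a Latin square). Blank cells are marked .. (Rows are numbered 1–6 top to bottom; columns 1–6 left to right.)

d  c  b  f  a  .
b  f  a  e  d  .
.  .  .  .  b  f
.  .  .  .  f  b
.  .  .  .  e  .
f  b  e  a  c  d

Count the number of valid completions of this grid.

Row 1, column 6: eliminating its row and column leaves {e}.
Row 2, column 6: eliminating its row and column leaves {c}.
Row 3, column 1: eliminating its row and column leaves {a, c, e}.
Row 3, column 2: eliminating its row and column leaves {a, d, e}.
Row 3, column 3: eliminating its row and column leaves {c, d}.
Row 3, column 4: eliminating its row and column leaves {c, d}.
Row 4, column 1: eliminating its row and column leaves {a, c, e}.
Row 4, column 2: eliminating its row and column leaves {a, d, e}.
Row 4, column 3: eliminating its row and column leaves {c, d}.
Row 4, column 4: eliminating its row and column leaves {c, d}.
Row 5, column 1: eliminating its row and column leaves {a, c}.
Row 5, column 2: eliminating its row and column leaves {a, d}.
Row 5, column 3: eliminating its row and column leaves {c, d, f}.
Row 5, column 4: eliminating its row and column leaves {b, c, d}.
Row 5, column 6: eliminating its row and column leaves {a, c}.
Enumerating the assignments across these blanks that avoid any row or column repeat gives 4 completions.

4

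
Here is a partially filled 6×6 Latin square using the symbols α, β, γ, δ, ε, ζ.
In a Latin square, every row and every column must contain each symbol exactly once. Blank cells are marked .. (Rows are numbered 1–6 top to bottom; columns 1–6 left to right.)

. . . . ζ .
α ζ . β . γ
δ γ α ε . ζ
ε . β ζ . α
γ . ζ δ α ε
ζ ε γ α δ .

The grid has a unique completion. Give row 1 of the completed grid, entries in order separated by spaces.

Row 1, column 1: row 1 has {ζ} and column 1 has {α, γ, δ, ε, ζ}, leaving only β.
Row 1, column 4: row 1 has {β, ζ} and column 4 has {α, β, δ, ε, ζ}, leaving only γ.
Row 1, column 6: row 1 has {β, γ, ζ} and column 6 has {α, γ, ε, ζ}, leaving only δ.
Row 1, column 2: row 1 has {β, γ, δ, ζ} and column 2 has {γ, ε, ζ}, leaving only α.
Row 1, column 3: row 1 has {α, β, γ, δ, ζ} and column 3 has {α, β, γ, ζ}, leaving only ε.
So row 1 reads: β α ε γ ζ δ.

β α ε γ ζ δ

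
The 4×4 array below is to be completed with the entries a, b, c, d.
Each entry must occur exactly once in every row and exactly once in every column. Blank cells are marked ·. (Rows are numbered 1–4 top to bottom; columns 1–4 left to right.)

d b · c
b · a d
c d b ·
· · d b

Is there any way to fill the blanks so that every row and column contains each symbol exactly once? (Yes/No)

Row 1, column 3: row 1 together with column 3 already contain {a, b, c, d} — every symbol — so nothing can go there. The grid has no valid completion.

No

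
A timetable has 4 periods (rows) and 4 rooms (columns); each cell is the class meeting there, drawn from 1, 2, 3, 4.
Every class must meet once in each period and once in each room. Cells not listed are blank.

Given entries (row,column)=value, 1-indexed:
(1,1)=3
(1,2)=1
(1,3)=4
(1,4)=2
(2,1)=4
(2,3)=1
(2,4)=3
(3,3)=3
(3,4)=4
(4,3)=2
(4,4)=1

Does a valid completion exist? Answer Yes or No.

Period 4, room 1: period 4 together with room 1 already contain {1, 2, 3, 4} — every symbol — so nothing can go there. The grid has no valid completion.

No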